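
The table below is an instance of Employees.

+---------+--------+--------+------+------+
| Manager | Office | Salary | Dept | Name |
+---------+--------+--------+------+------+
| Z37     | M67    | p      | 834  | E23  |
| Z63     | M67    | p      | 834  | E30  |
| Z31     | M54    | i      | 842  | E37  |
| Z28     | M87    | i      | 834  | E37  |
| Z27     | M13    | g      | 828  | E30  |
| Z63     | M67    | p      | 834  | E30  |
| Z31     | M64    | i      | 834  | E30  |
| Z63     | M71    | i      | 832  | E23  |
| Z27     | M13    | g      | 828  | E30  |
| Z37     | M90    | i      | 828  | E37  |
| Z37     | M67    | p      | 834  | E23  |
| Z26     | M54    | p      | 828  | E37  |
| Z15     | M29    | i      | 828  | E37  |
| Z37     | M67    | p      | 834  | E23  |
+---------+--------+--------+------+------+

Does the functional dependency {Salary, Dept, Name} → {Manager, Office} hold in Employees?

(Salary=p, Dept=834, Name=E23): 3 rows → {Manager,Office} = (Z37, M67), (Z37, M67), (Z37, M67) ✓
(Salary=p, Dept=834, Name=E30): 2 rows → {Manager,Office} = (Z63, M67), (Z63, M67) ✓
(Salary=i, Dept=842, Name=E37): 1 row → {Manager,Office} = (Z31, M54) ✓
(Salary=i, Dept=834, Name=E37): 1 row → {Manager,Office} = (Z28, M87) ✓
(Salary=g, Dept=828, Name=E30): 2 rows → {Manager,Office} = (Z27, M13), (Z27, M13) ✓
(Salary=i, Dept=834, Name=E30): 1 row → {Manager,Office} = (Z31, M64) ✓
(Salary=i, Dept=832, Name=E23): 1 row → {Manager,Office} = (Z63, M71) ✓
(Salary=i, Dept=828, Name=E37): 2 rows → {Manager,Office} takes values {(Z37, M90), (Z15, M29)} — violation
(Salary=p, Dept=828, Name=E37): 1 row → {Manager,Office} = (Z26, M54) ✓
Two rows agree on {Salary, Dept, Name} but differ on {Manager, Office}, so {Salary, Dept, Name} → {Manager, Office} does not hold.

No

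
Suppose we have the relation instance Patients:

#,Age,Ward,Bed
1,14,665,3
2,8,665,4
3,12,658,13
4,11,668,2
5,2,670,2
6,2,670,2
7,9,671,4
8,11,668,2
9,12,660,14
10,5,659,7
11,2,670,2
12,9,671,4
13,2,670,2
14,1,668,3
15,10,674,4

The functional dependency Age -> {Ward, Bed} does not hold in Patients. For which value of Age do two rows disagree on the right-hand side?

12

Age=14: row 1 → {Ward,Bed} = (665, 3) ✓
Age=8: row 2 → {Ward,Bed} = (665, 4) ✓
Age=12: rows 3, 9 → {Ward,Bed} takes values {(658, 13), (660, 14)} — violation
Age=11: rows 4, 8 → {Ward,Bed} = (668, 2), (668, 2) ✓
Age=2: rows 5, 6, 11, 13 → {Ward,Bed} = (670, 2), (670, 2), (670, 2), (670, 2) ✓
Age=9: rows 7, 12 → {Ward,Bed} = (671, 4), (671, 4) ✓
Age=5: row 10 → {Ward,Bed} = (659, 7) ✓
Age=1: row 14 → {Ward,Bed} = (668, 3) ✓
Age=10: row 15 → {Ward,Bed} = (674, 4) ✓
The only Age value with inconsistent RHS is Age=12.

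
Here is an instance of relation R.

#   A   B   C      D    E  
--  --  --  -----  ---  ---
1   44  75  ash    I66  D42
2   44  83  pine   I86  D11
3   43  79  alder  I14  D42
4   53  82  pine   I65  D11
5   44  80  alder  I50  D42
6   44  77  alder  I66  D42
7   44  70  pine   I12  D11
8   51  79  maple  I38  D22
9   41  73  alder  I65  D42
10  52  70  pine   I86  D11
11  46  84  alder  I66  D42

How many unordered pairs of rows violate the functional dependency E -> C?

5

E=D42: violating pairs (1,3), (1,5), (1,6), (1,9), (1,11) — 5 pairs.
E=D11: all 4 rows agree on C — 0 pairs.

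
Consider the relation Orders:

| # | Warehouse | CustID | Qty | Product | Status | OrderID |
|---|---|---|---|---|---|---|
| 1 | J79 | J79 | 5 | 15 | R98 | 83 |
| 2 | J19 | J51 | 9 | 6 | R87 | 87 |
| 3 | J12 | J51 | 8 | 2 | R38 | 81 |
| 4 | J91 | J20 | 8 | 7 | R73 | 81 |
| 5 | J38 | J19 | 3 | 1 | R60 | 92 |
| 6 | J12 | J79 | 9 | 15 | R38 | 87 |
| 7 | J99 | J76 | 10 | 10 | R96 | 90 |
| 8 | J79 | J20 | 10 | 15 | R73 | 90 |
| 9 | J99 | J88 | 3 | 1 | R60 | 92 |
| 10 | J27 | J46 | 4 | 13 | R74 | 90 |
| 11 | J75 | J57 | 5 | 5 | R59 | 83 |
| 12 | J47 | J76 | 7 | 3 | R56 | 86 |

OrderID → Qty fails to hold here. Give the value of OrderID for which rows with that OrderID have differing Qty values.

OrderID=83: rows 1, 11 → Qty = 5, 5 ✓
OrderID=87: rows 2, 6 → Qty = 9, 9 ✓
OrderID=81: rows 3, 4 → Qty = 8, 8 ✓
OrderID=92: rows 5, 9 → Qty = 3, 3 ✓
OrderID=90: rows 7, 8, 10 → Qty takes values {10, 4} — violation
OrderID=86: row 12 → Qty = 7 ✓
The only OrderID value with inconsistent Qty is OrderID=90.

90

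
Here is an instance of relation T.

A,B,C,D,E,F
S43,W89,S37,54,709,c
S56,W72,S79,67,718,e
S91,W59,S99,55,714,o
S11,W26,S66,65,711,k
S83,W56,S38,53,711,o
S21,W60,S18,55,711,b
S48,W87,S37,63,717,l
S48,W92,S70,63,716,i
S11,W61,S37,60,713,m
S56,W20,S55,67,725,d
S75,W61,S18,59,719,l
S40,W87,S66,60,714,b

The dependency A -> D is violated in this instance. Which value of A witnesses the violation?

A=S43: 1 row → D = 54 ✓
A=S56: 2 rows → D = 67, 67 ✓
A=S91: 1 row → D = 55 ✓
A=S11: 2 rows → D takes values {65, 60} — violation
A=S83: 1 row → D = 53 ✓
A=S21: 1 row → D = 55 ✓
A=S48: 2 rows → D = 63, 63 ✓
A=S75: 1 row → D = 59 ✓
A=S40: 1 row → D = 60 ✓
The only A value with inconsistent D is A=S11.

S11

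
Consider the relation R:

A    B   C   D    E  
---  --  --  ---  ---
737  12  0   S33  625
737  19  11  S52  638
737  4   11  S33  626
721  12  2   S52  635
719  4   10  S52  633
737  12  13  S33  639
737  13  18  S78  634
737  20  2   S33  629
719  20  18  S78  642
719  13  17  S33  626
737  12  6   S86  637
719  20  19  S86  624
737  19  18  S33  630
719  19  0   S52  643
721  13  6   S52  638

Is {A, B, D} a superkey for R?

Two distinct rows share (A=737, B=12, D=S33), so {A, B, D} does not determine every attribute — not a superkey.

No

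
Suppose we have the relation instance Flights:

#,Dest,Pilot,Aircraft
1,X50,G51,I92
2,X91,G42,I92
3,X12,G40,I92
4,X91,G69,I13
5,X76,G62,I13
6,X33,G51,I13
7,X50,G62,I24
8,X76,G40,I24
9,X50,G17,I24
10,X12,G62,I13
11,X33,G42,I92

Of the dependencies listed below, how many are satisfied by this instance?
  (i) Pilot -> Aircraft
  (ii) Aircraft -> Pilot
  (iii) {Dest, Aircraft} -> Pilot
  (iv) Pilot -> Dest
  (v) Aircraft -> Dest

(i) Pilot -> Aircraft: Pilot=G51: rows 1, 6 → Aircraft takes values {I92, I13} — violation; Pilot=G40: rows 3, 8 → Aircraft takes values {I92, I24} — violation; Pilot=G62: rows 5, 7, 10 → Aircraft takes values {I13, I24} — violation — fails.
(ii) Aircraft -> Pilot: Aircraft=I92: rows 1, 2, 3, 11 → Pilot takes values {G51, G42, G40} — violation; Aircraft=I13: rows 4, 5, 6, 10 → Pilot takes values {G69, G62, G51} — violation; Aircraft=I24: rows 7, 8, 9 → Pilot takes values {G62, G40, G17} — violation — fails.
(iii) {Dest, Aircraft} -> Pilot: (Dest=X50, Aircraft=I24): rows 7, 9 → Pilot takes values {G62, G17} — violation — fails.
(iv) Pilot -> Dest: Pilot=G51: rows 1, 6 → Dest takes values {X50, X33} — violation; Pilot=G42: rows 2, 11 → Dest takes values {X91, X33} — violation; Pilot=G40: rows 3, 8 → Dest takes values {X12, X76} — violation; Pilot=G62: rows 5, 7, 10 → Dest takes values {X76, X50, X12} — violation — fails.
(v) Aircraft -> Dest: Aircraft=I92: rows 1, 2, 3, 11 → Dest takes values {X50, X91, X12, X33} — violation; Aircraft=I13: rows 4, 5, 6, 10 → Dest takes values {X91, X76, X33, X12} — violation; Aircraft=I24: rows 7, 8, 9 → Dest takes values {X50, X76} — violation — fails.
None of the 5 dependencies hold.

0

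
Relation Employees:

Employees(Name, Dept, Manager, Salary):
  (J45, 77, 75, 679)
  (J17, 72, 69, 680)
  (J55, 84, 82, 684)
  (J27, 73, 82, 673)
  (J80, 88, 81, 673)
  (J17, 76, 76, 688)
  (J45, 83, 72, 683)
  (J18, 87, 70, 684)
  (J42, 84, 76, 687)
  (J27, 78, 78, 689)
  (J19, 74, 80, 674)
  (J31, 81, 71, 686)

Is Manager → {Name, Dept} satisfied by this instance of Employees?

Manager=75: 1 row → {Name,Dept} = (J45, 77) ✓
Manager=69: 1 row → {Name,Dept} = (J17, 72) ✓
Manager=82: 2 rows → {Name,Dept} takes values {(J55, 84), (J27, 73)} — violation
Manager=81: 1 row → {Name,Dept} = (J80, 88) ✓
Manager=76: 2 rows → {Name,Dept} takes values {(J17, 76), (J42, 84)} — violation
Manager=72: 1 row → {Name,Dept} = (J45, 83) ✓
Manager=70: 1 row → {Name,Dept} = (J18, 87) ✓
Manager=78: 1 row → {Name,Dept} = (J27, 78) ✓
Manager=80: 1 row → {Name,Dept} = (J19, 74) ✓
Manager=71: 1 row → {Name,Dept} = (J31, 81) ✓
Two rows agree on Manager but differ on {Name, Dept}, so Manager → {Name, Dept} does not hold.

No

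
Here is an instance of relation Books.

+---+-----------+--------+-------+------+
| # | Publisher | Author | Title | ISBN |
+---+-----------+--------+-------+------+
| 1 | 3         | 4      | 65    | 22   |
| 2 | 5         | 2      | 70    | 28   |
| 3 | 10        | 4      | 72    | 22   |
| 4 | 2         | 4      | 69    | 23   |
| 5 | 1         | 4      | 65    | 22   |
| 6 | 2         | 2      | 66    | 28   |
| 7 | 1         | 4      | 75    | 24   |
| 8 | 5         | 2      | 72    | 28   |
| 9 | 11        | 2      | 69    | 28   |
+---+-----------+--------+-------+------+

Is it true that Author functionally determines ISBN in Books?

No

Author=4: rows 1, 3, 4, 5, 7 → ISBN takes values {22, 23, 24} — violation
Author=2: rows 2, 6, 8, 9 → ISBN = 28, 28, 28, 28 ✓
Two rows agree on Author but differ on ISBN, so Author -> ISBN does not hold.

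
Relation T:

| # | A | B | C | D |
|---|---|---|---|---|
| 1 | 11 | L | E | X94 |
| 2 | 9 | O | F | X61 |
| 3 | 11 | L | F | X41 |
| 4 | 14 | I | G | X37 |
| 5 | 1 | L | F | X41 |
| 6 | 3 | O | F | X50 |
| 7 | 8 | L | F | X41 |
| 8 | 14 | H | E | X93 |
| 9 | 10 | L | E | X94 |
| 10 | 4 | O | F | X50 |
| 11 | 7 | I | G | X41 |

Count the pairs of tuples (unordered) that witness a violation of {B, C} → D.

(B=L, C=E): all 2 rows agree on D — 0 pairs.
(B=O, C=F): violating pairs (2,6), (2,10) — 2 pairs.
(B=L, C=F): all 3 rows agree on D — 0 pairs.
(B=I, C=G): violating pairs (4,11) — 1 pair.

3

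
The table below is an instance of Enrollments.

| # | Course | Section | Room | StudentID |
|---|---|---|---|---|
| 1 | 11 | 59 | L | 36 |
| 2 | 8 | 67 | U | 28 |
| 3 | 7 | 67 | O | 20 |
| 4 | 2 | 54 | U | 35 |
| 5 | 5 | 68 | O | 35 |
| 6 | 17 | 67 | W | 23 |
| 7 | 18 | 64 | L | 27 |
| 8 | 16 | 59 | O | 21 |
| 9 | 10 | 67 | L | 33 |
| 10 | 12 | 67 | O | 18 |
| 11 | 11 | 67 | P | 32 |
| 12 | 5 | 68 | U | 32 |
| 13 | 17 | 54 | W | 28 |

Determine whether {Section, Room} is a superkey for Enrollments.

No

Rows 3 and 10 have the same {Section, Room} value (Section=67, Room=O) but are distinct tuples, so {Section, Room} does not determine every attribute — not a superkey.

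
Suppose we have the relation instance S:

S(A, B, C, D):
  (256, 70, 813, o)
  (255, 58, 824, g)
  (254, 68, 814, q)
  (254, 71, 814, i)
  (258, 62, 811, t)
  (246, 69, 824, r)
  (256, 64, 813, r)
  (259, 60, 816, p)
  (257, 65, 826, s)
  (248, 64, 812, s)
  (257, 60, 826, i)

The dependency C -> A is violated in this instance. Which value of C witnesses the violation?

C=813: 2 rows → A = 256, 256 ✓
C=824: 2 rows → A takes values {255, 246} — violation
C=814: 2 rows → A = 254, 254 ✓
C=811: 1 row → A = 258 ✓
C=816: 1 row → A = 259 ✓
C=826: 2 rows → A = 257, 257 ✓
C=812: 1 row → A = 248 ✓
The only C value with inconsistent A is C=824.

824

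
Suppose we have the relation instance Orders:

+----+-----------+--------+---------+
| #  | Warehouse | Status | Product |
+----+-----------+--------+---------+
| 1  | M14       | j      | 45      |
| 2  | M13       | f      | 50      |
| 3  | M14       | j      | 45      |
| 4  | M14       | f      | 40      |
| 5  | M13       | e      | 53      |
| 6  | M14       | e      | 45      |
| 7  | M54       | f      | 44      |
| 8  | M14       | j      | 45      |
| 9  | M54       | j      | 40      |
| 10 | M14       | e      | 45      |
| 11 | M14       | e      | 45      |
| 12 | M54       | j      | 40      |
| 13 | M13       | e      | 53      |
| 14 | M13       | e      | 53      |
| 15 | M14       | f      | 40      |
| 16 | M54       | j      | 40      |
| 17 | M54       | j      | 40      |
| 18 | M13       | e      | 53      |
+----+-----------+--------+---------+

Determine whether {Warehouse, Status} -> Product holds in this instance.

(Warehouse=M14, Status=j): rows 1, 3, 8 → Product = 45, 45, 45 ✓
(Warehouse=M13, Status=f): row 2 → Product = 50 ✓
(Warehouse=M14, Status=f): rows 4, 15 → Product = 40, 40 ✓
(Warehouse=M13, Status=e): rows 5, 13, 14, 18 → Product = 53, 53, 53, 53 ✓
(Warehouse=M14, Status=e): rows 6, 10, 11 → Product = 45, 45, 45 ✓
(Warehouse=M54, Status=f): row 7 → Product = 44 ✓
(Warehouse=M54, Status=j): rows 9, 12, 16, 17 → Product = 40, 40, 40, 40 ✓
Every {Warehouse, Status} value is associated with a single Product value, so {Warehouse, Status} -> Product holds.

Yes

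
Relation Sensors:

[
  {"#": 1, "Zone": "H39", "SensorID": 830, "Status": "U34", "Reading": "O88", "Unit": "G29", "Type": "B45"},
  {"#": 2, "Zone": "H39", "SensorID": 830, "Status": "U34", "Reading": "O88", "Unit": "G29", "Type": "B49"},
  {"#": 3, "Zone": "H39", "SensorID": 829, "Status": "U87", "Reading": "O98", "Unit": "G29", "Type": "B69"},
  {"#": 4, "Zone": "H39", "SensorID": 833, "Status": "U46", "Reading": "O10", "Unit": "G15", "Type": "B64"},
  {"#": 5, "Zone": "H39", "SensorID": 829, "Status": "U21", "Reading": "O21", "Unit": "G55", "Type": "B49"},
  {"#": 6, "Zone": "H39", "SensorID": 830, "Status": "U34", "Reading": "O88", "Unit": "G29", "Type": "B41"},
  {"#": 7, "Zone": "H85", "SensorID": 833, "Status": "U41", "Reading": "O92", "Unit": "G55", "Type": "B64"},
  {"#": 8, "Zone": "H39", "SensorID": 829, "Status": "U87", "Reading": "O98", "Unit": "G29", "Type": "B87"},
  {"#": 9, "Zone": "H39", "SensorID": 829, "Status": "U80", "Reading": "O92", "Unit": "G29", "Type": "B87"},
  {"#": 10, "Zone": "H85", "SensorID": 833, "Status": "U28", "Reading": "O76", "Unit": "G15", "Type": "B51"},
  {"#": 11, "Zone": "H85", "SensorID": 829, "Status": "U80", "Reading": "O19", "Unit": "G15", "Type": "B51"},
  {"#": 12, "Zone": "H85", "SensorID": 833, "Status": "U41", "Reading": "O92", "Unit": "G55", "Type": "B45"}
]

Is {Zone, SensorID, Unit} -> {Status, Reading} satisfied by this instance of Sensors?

(Zone=H39, SensorID=830, Unit=G29): rows 1, 2, 6 → {Status,Reading} = (U34, O88), (U34, O88), (U34, O88) ✓
(Zone=H39, SensorID=829, Unit=G29): rows 3, 8, 9 → {Status,Reading} takes values {(U87, O98), (U80, O92)} — violation
(Zone=H39, SensorID=833, Unit=G15): row 4 → {Status,Reading} = (U46, O10) ✓
(Zone=H39, SensorID=829, Unit=G55): row 5 → {Status,Reading} = (U21, O21) ✓
(Zone=H85, SensorID=833, Unit=G55): rows 7, 12 → {Status,Reading} = (U41, O92), (U41, O92) ✓
(Zone=H85, SensorID=833, Unit=G15): row 10 → {Status,Reading} = (U28, O76) ✓
(Zone=H85, SensorID=829, Unit=G15): row 11 → {Status,Reading} = (U80, O19) ✓
Two rows agree on {Zone, SensorID, Unit} but differ on {Status, Reading}, so {Zone, SensorID, Unit} -> {Status, Reading} does not hold.

No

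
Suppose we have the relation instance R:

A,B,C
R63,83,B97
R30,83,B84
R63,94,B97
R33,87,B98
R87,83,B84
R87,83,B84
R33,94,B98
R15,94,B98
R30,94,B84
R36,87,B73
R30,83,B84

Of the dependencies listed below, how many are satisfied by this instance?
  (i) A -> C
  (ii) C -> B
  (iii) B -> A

(i) A -> C: every LHS value maps to a single RHS value — holds.
(ii) C -> B: C=B97: 2 rows → B takes values {83, 94} — violation; C=B84: 5 rows → B takes values {83, 94} — violation; C=B98: 3 rows → B takes values {87, 94} — violation — fails.
(iii) B -> A: B=83: 5 rows → A takes values {R63, R30, R87} — violation; B=94: 4 rows → A takes values {R63, R33, R15, R30} — violation; B=87: 2 rows → A takes values {R33, R36} — violation — fails.
1 of the 3 dependencies holds.

1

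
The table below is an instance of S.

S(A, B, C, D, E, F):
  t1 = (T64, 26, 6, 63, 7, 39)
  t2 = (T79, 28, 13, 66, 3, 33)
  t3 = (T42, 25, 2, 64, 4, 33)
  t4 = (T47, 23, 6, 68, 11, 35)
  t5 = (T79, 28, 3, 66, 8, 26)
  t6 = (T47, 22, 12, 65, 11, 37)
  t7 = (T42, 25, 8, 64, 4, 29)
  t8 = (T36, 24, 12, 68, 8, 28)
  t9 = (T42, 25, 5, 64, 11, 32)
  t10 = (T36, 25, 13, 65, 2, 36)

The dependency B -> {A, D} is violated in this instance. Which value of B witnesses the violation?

25

B=26: row 1 → {A,D} = (T64, 63) ✓
B=28: rows 2, 5 → {A,D} = (T79, 66), (T79, 66) ✓
B=25: rows 3, 7, 9, 10 → {A,D} takes values {(T42, 64), (T36, 65)} — violation
B=23: row 4 → {A,D} = (T47, 68) ✓
B=22: row 6 → {A,D} = (T47, 65) ✓
B=24: row 8 → {A,D} = (T36, 68) ✓
The only B value with inconsistent RHS is B=25.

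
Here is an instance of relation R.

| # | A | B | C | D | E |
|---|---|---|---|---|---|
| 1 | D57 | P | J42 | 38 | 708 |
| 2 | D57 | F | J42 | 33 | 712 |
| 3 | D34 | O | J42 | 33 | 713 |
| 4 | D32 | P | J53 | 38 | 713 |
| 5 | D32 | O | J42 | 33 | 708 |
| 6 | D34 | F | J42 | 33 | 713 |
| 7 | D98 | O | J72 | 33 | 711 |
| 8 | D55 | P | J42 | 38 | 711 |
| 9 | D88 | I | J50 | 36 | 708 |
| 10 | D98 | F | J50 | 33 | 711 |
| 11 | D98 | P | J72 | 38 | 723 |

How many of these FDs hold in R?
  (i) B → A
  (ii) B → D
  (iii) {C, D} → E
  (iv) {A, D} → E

2

(i) B → A: B=P: rows 1, 4, 8, 11 → A takes values {D57, D32, D55, D98} — violation; B=F: rows 2, 6, 10 → A takes values {D57, D34, D98} — violation; B=O: rows 3, 5, 7 → A takes values {D34, D32, D98} — violation — fails.
(ii) B → D: every LHS value maps to a single RHS value — holds.
(iii) {C, D} → E: (C=J42, D=38): rows 1, 8 → E takes values {708, 711} — violation; (C=J42, D=33): rows 2, 3, 5, 6 → E takes values {712, 713, 708} — violation — fails.
(iv) {A, D} → E: every LHS value maps to a single RHS value — holds.
2 of the 4 dependencies hold.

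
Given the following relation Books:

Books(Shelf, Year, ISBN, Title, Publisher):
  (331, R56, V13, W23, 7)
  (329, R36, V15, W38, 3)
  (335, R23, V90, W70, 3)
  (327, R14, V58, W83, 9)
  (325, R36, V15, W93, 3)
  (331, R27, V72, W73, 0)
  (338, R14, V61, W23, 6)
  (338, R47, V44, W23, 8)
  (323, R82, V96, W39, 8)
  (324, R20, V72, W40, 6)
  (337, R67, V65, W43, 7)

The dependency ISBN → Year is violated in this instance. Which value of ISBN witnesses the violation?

V72

ISBN=V13: 1 row → Year = R56 ✓
ISBN=V15: 2 rows → Year = R36, R36 ✓
ISBN=V90: 1 row → Year = R23 ✓
ISBN=V58: 1 row → Year = R14 ✓
ISBN=V72: 2 rows → Year takes values {R27, R20} — violation
ISBN=V61: 1 row → Year = R14 ✓
ISBN=V44: 1 row → Year = R47 ✓
ISBN=V96: 1 row → Year = R82 ✓
ISBN=V65: 1 row → Year = R67 ✓
The only ISBN value with inconsistent Year is ISBN=V72.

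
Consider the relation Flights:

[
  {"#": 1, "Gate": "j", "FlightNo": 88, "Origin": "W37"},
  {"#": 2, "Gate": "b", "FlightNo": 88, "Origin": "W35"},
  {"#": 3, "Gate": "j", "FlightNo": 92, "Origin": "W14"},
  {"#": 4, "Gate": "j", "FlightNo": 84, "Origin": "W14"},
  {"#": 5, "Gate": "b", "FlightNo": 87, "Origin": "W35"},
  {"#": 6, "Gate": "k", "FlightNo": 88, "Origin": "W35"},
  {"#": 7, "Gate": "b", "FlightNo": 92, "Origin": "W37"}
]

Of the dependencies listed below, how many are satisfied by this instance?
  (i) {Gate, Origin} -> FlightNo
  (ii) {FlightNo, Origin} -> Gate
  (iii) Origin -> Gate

(i) {Gate, Origin} -> FlightNo: (Gate=b, Origin=W35): rows 2, 5 → FlightNo takes values {88, 87} — violation; (Gate=j, Origin=W14): rows 3, 4 → FlightNo takes values {92, 84} — violation — fails.
(ii) {FlightNo, Origin} -> Gate: (FlightNo=88, Origin=W35): rows 2, 6 → Gate takes values {b, k} — violation — fails.
(iii) Origin -> Gate: Origin=W37: rows 1, 7 → Gate takes values {j, b} — violation; Origin=W35: rows 2, 5, 6 → Gate takes values {b, k} — violation — fails.
None of the 3 dependencies hold.

0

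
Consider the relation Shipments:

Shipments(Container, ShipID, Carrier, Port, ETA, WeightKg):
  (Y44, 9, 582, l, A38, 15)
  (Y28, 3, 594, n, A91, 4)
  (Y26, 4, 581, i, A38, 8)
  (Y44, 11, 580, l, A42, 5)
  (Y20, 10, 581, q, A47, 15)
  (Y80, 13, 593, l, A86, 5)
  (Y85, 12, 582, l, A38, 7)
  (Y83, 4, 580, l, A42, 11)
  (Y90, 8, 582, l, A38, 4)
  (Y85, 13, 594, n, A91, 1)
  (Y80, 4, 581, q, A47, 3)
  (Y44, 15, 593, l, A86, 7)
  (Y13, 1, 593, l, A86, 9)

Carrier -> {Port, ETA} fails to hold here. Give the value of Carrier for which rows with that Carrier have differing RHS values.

581

Carrier=582: 3 rows → {Port,ETA} = (l, A38), (l, A38), (l, A38) ✓
Carrier=594: 2 rows → {Port,ETA} = (n, A91), (n, A91) ✓
Carrier=581: 3 rows → {Port,ETA} takes values {(i, A38), (q, A47)} — violation
Carrier=580: 2 rows → {Port,ETA} = (l, A42), (l, A42) ✓
Carrier=593: 3 rows → {Port,ETA} = (l, A86), (l, A86), (l, A86) ✓
The only Carrier value with inconsistent RHS is Carrier=581.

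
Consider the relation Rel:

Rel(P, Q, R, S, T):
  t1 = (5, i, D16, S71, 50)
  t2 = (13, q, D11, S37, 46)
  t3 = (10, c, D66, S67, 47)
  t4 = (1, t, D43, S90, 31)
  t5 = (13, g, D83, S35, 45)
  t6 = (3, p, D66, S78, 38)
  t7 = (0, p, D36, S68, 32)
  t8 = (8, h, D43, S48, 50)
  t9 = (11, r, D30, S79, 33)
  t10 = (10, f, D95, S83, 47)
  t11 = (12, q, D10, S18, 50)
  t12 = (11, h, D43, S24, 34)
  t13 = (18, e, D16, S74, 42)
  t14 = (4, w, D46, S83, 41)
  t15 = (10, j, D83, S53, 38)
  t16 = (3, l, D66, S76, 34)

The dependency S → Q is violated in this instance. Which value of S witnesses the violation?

S83

S=S71: row 1 → Q = i ✓
S=S37: row 2 → Q = q ✓
S=S67: row 3 → Q = c ✓
S=S90: row 4 → Q = t ✓
S=S35: row 5 → Q = g ✓
S=S78: row 6 → Q = p ✓
S=S68: row 7 → Q = p ✓
S=S48: row 8 → Q = h ✓
S=S79: row 9 → Q = r ✓
S=S83: rows 10, 14 → Q takes values {f, w} — violation
S=S18: row 11 → Q = q ✓
S=S24: row 12 → Q = h ✓
S=S74: row 13 → Q = e ✓
S=S53: row 15 → Q = j ✓
S=S76: row 16 → Q = l ✓
The only S value with inconsistent Q is S=S83.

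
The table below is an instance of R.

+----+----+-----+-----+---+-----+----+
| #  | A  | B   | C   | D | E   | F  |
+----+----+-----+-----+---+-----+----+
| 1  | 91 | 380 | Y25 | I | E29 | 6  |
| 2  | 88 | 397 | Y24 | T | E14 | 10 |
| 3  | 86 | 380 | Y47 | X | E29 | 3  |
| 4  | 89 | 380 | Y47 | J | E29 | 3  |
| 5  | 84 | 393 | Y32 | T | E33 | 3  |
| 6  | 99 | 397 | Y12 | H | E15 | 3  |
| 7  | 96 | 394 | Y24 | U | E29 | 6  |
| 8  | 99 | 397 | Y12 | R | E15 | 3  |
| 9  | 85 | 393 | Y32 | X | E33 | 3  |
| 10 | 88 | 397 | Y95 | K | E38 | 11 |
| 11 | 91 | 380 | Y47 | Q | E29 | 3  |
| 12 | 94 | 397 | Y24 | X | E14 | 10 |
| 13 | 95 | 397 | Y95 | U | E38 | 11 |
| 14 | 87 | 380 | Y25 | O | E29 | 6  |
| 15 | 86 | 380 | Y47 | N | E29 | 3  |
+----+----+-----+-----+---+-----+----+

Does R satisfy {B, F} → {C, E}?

Yes

(B=380, F=6): rows 1, 14 → {C,E} = (Y25, E29), (Y25, E29) ✓
(B=397, F=10): rows 2, 12 → {C,E} = (Y24, E14), (Y24, E14) ✓
(B=380, F=3): rows 3, 4, 11, 15 → {C,E} = (Y47, E29), (Y47, E29), (Y47, E29), (Y47, E29) ✓
(B=393, F=3): rows 5, 9 → {C,E} = (Y32, E33), (Y32, E33) ✓
(B=397, F=3): rows 6, 8 → {C,E} = (Y12, E15), (Y12, E15) ✓
(B=394, F=6): row 7 → {C,E} = (Y24, E29) ✓
(B=397, F=11): rows 10, 13 → {C,E} = (Y95, E38), (Y95, E38) ✓
Every {B, F} value is associated with a single {C, E} value, so {B, F} → {C, E} holds.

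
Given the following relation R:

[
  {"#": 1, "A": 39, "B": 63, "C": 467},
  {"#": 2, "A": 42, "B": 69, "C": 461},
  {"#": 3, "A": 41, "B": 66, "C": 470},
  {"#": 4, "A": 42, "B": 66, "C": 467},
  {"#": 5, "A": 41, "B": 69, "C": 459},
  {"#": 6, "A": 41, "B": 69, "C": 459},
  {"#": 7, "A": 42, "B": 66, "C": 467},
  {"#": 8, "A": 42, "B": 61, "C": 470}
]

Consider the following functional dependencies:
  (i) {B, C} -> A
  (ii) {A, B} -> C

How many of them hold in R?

(i) {B, C} -> A: every LHS value maps to a single RHS value — holds.
(ii) {A, B} -> C: every LHS value maps to a single RHS value — holds.
2 of the 2 dependencies hold.

2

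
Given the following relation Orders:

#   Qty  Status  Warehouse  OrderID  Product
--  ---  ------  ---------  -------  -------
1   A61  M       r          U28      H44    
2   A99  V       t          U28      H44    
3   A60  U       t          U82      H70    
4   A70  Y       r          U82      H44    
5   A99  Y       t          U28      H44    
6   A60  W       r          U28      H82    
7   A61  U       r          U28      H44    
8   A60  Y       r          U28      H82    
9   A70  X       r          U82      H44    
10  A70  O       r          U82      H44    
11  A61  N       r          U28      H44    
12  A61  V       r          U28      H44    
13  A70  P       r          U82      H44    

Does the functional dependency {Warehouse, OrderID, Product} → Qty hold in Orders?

(Warehouse=r, OrderID=U28, Product=H44): rows 1, 7, 11, 12 → Qty = A61, A61, A61, A61 ✓
(Warehouse=t, OrderID=U28, Product=H44): rows 2, 5 → Qty = A99, A99 ✓
(Warehouse=t, OrderID=U82, Product=H70): row 3 → Qty = A60 ✓
(Warehouse=r, OrderID=U82, Product=H44): rows 4, 9, 10, 13 → Qty = A70, A70, A70, A70 ✓
(Warehouse=r, OrderID=U28, Product=H82): rows 6, 8 → Qty = A60, A60 ✓
Every {Warehouse, OrderID, Product} value is associated with a single Qty value, so {Warehouse, OrderID, Product} → Qty holds.

Yes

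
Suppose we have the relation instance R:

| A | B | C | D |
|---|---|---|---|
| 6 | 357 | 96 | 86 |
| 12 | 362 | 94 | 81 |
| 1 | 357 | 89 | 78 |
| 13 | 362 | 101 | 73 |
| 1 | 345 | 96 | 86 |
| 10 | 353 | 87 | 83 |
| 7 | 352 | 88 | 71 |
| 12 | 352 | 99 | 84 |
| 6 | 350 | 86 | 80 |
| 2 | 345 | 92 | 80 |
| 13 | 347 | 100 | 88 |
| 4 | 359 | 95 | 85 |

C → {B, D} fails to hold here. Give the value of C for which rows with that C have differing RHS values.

96

C=96: 2 rows → {B,D} takes values {(357, 86), (345, 86)} — violation
C=94: 1 row → {B,D} = (362, 81) ✓
C=89: 1 row → {B,D} = (357, 78) ✓
C=101: 1 row → {B,D} = (362, 73) ✓
C=87: 1 row → {B,D} = (353, 83) ✓
C=88: 1 row → {B,D} = (352, 71) ✓
C=99: 1 row → {B,D} = (352, 84) ✓
C=86: 1 row → {B,D} = (350, 80) ✓
C=92: 1 row → {B,D} = (345, 80) ✓
C=100: 1 row → {B,D} = (347, 88) ✓
C=95: 1 row → {B,D} = (359, 85) ✓
The only C value with inconsistent RHS is C=96.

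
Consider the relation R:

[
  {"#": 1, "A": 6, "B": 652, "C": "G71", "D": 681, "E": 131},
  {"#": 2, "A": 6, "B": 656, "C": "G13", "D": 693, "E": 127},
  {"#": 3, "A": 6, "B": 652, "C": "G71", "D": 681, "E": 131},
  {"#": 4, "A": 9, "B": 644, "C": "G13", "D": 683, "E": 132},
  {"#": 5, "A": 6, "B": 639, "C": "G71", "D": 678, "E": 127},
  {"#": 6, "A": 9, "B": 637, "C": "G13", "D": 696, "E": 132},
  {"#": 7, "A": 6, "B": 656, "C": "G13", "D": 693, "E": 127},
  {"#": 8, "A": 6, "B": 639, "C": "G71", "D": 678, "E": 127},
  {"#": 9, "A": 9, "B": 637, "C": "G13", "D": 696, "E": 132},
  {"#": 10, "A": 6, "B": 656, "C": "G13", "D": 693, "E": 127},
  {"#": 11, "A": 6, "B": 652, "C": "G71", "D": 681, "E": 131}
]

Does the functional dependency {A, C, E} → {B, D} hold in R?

(A=6, C=G71, E=131): rows 1, 3, 11 → {B,D} = (652, 681), (652, 681), (652, 681) ✓
(A=6, C=G13, E=127): rows 2, 7, 10 → {B,D} = (656, 693), (656, 693), (656, 693) ✓
(A=9, C=G13, E=132): rows 4, 6, 9 → {B,D} takes values {(644, 683), (637, 696)} — violation
(A=6, C=G71, E=127): rows 5, 8 → {B,D} = (639, 678), (639, 678) ✓
Two rows agree on {A, C, E} but differ on {B, D}, so {A, C, E} → {B, D} does not hold.

No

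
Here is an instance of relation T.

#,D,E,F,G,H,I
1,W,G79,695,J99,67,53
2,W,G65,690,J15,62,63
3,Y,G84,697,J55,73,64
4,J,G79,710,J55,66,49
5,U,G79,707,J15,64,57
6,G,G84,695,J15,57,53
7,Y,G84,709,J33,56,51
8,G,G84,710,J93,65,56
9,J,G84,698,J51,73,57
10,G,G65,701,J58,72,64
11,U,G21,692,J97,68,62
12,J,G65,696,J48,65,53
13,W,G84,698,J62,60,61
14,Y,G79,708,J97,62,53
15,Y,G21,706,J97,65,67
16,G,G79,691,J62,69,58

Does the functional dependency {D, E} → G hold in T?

(D=W, E=G79): row 1 → G = J99 ✓
(D=W, E=G65): row 2 → G = J15 ✓
(D=Y, E=G84): rows 3, 7 → G takes values {J55, J33} — violation
(D=J, E=G79): row 4 → G = J55 ✓
(D=U, E=G79): row 5 → G = J15 ✓
(D=G, E=G84): rows 6, 8 → G takes values {J15, J93} — violation
(D=J, E=G84): row 9 → G = J51 ✓
(D=G, E=G65): row 10 → G = J58 ✓
(D=U, E=G21): row 11 → G = J97 ✓
(D=J, E=G65): row 12 → G = J48 ✓
(D=W, E=G84): row 13 → G = J62 ✓
(D=Y, E=G79): row 14 → G = J97 ✓
(D=Y, E=G21): row 15 → G = J97 ✓
(D=G, E=G79): row 16 → G = J62 ✓
Two rows agree on {D, E} but differ on G, so {D, E} → G does not hold.

No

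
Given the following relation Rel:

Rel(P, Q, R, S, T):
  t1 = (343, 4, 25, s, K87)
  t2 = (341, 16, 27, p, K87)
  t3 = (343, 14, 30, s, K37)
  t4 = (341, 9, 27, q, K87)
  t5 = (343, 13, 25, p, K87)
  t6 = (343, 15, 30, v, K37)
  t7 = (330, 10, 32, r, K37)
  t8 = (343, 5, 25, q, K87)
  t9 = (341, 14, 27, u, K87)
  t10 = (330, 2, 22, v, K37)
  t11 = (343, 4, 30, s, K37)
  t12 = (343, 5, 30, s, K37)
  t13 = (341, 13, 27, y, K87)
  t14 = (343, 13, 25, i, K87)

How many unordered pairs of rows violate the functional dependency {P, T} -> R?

1

(P=343, T=K87): all 4 rows agree on R — 0 pairs.
(P=341, T=K87): all 4 rows agree on R — 0 pairs.
(P=343, T=K37): all 4 rows agree on R — 0 pairs.
(P=330, T=K37): violating pairs (7,10) — 1 pair.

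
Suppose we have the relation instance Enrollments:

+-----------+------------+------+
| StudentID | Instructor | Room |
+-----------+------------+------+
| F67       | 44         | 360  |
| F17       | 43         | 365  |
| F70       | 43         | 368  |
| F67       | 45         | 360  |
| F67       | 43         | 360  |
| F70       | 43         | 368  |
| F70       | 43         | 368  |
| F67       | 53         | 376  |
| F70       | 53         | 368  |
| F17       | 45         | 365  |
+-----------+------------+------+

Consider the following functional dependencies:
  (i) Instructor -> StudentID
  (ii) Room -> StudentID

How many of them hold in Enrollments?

(i) Instructor -> StudentID: Instructor=43: 5 rows → StudentID takes values {F17, F70, F67} — violation; Instructor=45: 2 rows → StudentID takes values {F67, F17} — violation; Instructor=53: 2 rows → StudentID takes values {F67, F70} — violation — fails.
(ii) Room -> StudentID: every LHS value maps to a single RHS value — holds.
1 of the 2 dependencies holds.

1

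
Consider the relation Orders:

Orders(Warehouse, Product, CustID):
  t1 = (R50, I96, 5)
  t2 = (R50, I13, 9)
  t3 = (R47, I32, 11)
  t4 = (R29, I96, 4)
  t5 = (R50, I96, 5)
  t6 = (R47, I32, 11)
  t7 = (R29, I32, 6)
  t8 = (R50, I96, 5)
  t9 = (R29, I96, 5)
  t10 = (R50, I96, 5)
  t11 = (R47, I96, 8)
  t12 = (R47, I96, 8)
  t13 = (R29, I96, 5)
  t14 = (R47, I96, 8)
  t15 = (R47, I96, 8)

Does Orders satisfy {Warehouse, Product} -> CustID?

(Warehouse=R50, Product=I96): rows 1, 5, 8, 10 → CustID = 5, 5, 5, 5 ✓
(Warehouse=R50, Product=I13): row 2 → CustID = 9 ✓
(Warehouse=R47, Product=I32): rows 3, 6 → CustID = 11, 11 ✓
(Warehouse=R29, Product=I96): rows 4, 9, 13 → CustID takes values {4, 5} — violation
(Warehouse=R29, Product=I32): row 7 → CustID = 6 ✓
(Warehouse=R47, Product=I96): rows 11, 12, 14, 15 → CustID = 8, 8, 8, 8 ✓
Two rows agree on {Warehouse, Product} but differ on CustID, so {Warehouse, Product} -> CustID does not hold.

No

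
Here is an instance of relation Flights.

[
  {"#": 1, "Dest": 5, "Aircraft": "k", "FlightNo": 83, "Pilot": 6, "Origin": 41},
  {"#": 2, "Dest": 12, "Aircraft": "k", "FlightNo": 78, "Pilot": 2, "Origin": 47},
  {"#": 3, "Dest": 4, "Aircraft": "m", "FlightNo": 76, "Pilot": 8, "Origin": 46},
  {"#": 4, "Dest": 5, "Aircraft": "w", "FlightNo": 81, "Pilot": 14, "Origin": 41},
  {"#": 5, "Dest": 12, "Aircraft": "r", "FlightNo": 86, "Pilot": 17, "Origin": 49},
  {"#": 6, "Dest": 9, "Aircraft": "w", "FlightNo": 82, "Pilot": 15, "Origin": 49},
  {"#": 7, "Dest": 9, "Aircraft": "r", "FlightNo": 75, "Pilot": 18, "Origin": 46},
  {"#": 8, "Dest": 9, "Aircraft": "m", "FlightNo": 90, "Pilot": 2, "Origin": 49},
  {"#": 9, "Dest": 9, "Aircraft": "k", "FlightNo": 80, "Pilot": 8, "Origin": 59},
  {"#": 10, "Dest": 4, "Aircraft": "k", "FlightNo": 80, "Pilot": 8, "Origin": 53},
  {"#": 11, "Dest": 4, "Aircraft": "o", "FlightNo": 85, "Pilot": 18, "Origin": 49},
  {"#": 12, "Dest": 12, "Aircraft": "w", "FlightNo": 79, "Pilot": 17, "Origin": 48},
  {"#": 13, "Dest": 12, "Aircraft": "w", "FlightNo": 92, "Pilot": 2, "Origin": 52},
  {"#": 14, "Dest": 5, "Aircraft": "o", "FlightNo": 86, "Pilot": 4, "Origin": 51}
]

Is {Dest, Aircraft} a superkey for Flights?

No

Rows 12 and 13 have the same {Dest, Aircraft} value (Dest=12, Aircraft=w) but are distinct tuples, so {Dest, Aircraft} does not determine every attribute — not a superkey.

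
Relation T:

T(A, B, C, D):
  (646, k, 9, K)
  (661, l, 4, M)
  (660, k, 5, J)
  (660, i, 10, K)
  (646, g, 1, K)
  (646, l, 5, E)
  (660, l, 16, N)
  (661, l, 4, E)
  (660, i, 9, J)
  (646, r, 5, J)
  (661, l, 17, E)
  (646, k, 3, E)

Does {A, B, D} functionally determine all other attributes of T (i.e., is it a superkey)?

Two distinct rows share (A=661, B=l, D=E), so {A, B, D} does not determine every attribute — not a superkey.

No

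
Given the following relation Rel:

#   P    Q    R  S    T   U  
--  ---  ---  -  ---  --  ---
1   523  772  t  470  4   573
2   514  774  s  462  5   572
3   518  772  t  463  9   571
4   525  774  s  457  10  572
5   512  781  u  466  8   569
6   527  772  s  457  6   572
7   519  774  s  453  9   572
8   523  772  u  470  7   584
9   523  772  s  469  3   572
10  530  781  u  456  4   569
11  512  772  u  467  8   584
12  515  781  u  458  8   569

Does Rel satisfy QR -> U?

No

(Q=772, R=t): rows 1, 3 → U takes values {573, 571} — violation
(Q=774, R=s): rows 2, 4, 7 → U = 572, 572, 572 ✓
(Q=781, R=u): rows 5, 10, 12 → U = 569, 569, 569 ✓
(Q=772, R=s): rows 6, 9 → U = 572, 572 ✓
(Q=772, R=u): rows 8, 11 → U = 584, 584 ✓
Two rows agree on QR but differ on U, so QR -> U does not hold.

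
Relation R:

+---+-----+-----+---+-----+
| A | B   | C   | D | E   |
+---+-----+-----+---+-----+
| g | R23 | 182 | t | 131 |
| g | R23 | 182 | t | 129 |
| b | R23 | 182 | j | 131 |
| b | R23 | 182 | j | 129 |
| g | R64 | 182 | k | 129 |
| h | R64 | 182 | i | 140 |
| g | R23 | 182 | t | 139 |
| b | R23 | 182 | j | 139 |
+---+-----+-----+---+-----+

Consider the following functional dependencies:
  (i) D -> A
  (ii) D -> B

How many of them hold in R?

2

(i) D -> A: every LHS value maps to a single RHS value — holds.
(ii) D -> B: every LHS value maps to a single RHS value — holds.
2 of the 2 dependencies hold.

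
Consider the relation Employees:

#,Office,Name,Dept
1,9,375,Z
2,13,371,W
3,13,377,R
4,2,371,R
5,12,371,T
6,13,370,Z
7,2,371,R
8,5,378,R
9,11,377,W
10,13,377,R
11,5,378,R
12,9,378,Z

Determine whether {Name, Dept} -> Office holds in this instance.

(Name=375, Dept=Z): row 1 → Office = 9 ✓
(Name=371, Dept=W): row 2 → Office = 13 ✓
(Name=377, Dept=R): rows 3, 10 → Office = 13, 13 ✓
(Name=371, Dept=R): rows 4, 7 → Office = 2, 2 ✓
(Name=371, Dept=T): row 5 → Office = 12 ✓
(Name=370, Dept=Z): row 6 → Office = 13 ✓
(Name=378, Dept=R): rows 8, 11 → Office = 5, 5 ✓
(Name=377, Dept=W): row 9 → Office = 11 ✓
(Name=378, Dept=Z): row 12 → Office = 9 ✓
Every {Name, Dept} value is associated with a single Office value, so {Name, Dept} -> Office holds.

Yes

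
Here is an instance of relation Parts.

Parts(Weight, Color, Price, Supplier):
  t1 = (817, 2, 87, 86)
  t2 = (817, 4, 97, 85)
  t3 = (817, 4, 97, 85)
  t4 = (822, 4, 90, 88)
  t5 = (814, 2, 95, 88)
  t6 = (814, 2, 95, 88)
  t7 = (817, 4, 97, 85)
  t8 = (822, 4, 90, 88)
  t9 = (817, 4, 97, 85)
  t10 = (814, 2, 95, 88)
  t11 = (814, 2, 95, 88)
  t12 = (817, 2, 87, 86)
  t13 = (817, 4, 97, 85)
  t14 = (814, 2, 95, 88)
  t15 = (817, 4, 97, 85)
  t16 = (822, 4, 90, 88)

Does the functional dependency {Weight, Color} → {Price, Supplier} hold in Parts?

Yes

(Weight=817, Color=2): rows 1, 12 → {Price,Supplier} = (87, 86), (87, 86) ✓
(Weight=817, Color=4): rows 2, 3, 7, 9, 13, 15 → {Price,Supplier} = (97, 85), (97, 85), (97, 85), (97, 85), (97, 85), (97, 85) ✓
(Weight=822, Color=4): rows 4, 8, 16 → {Price,Supplier} = (90, 88), (90, 88), (90, 88) ✓
(Weight=814, Color=2): rows 5, 6, 10, 11, 14 → {Price,Supplier} = (95, 88), (95, 88), (95, 88), (95, 88), (95, 88) ✓
Every {Weight, Color} value is associated with a single {Price, Supplier} value, so {Weight, Color} → {Price, Supplier} holds.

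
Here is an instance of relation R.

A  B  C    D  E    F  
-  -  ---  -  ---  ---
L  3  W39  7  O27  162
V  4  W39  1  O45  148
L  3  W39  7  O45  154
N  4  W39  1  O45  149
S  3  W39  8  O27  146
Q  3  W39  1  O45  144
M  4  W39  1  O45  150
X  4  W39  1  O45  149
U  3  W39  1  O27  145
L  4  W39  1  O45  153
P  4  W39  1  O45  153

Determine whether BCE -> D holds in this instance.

No

(B=3, C=W39, E=O27): 3 rows → D takes values {7, 8, 1} — violation
(B=4, C=W39, E=O45): 6 rows → D = 1, 1, 1, 1, 1, 1 ✓
(B=3, C=W39, E=O45): 2 rows → D takes values {7, 1} — violation
Two rows agree on BCE but differ on D, so BCE -> D does not hold.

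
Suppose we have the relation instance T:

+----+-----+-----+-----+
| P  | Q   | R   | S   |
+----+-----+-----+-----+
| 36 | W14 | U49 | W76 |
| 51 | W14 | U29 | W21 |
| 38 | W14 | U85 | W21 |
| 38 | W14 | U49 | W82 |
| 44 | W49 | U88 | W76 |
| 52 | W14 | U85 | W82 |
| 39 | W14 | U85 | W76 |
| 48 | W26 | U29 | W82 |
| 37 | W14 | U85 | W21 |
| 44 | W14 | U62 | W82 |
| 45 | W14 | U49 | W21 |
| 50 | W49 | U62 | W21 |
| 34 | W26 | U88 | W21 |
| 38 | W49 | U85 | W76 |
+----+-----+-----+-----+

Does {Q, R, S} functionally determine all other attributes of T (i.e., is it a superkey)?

Two distinct rows share (Q=W14, R=U85, S=W21), so {Q, R, S} does not determine every attribute — not a superkey.

No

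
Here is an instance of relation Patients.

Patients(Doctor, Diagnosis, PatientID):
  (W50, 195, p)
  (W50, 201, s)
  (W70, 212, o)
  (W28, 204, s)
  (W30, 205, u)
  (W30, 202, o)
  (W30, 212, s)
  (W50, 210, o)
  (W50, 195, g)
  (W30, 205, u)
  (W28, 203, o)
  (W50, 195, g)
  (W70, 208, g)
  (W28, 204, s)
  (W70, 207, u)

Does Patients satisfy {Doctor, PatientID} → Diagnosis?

(Doctor=W50, PatientID=p): 1 row → Diagnosis = 195 ✓
(Doctor=W50, PatientID=s): 1 row → Diagnosis = 201 ✓
(Doctor=W70, PatientID=o): 1 row → Diagnosis = 212 ✓
(Doctor=W28, PatientID=s): 2 rows → Diagnosis = 204, 204 ✓
(Doctor=W30, PatientID=u): 2 rows → Diagnosis = 205, 205 ✓
(Doctor=W30, PatientID=o): 1 row → Diagnosis = 202 ✓
(Doctor=W30, PatientID=s): 1 row → Diagnosis = 212 ✓
(Doctor=W50, PatientID=o): 1 row → Diagnosis = 210 ✓
(Doctor=W50, PatientID=g): 2 rows → Diagnosis = 195, 195 ✓
(Doctor=W28, PatientID=o): 1 row → Diagnosis = 203 ✓
(Doctor=W70, PatientID=g): 1 row → Diagnosis = 208 ✓
(Doctor=W70, PatientID=u): 1 row → Diagnosis = 207 ✓
Every {Doctor, PatientID} value is associated with a single Diagnosis value, so {Doctor, PatientID} → Diagnosis holds.

Yes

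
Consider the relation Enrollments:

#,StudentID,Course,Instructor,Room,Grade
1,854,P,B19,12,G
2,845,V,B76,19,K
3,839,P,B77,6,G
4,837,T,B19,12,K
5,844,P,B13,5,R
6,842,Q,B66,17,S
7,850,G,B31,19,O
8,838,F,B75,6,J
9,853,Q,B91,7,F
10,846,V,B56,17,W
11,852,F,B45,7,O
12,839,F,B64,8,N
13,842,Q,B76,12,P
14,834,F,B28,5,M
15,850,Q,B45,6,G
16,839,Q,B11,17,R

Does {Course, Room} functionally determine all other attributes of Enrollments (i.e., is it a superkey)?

No

Rows 6 and 16 have the same {Course, Room} value (Course=Q, Room=17) but are distinct tuples, so {Course, Room} does not determine every attribute — not a superkey.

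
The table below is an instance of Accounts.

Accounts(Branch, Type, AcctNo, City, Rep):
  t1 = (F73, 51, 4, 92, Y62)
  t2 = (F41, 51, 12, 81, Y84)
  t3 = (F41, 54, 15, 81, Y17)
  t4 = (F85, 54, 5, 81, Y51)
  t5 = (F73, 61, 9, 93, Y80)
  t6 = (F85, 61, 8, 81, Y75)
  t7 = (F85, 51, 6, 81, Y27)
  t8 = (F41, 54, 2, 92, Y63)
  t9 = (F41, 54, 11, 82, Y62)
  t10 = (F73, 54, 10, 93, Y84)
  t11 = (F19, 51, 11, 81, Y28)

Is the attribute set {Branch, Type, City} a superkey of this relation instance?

All 11 rows have distinct {Branch, Type, City} values, so {Branch, Type, City} → (all attributes) holds and {Branch, Type, City} is a superkey.

Yes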